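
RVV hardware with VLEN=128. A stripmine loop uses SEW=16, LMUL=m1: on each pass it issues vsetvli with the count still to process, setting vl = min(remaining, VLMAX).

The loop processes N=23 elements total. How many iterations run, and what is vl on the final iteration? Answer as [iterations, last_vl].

[iterations, last_vl] = [3, 7]

VLMAX = (128 × 1) / 16 = 8 lanes
23 elements at 8/iter → 3 passes, remainder 7 on the last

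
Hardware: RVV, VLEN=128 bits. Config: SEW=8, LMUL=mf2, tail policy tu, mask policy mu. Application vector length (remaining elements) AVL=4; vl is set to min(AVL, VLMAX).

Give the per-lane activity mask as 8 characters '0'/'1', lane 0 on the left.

VLMAX = (128 × 1/2) / 8 = 8 lanes
vl = min(AVL, VLMAX) = min(4, 8) = 4
bits (lane 0 leftmost): 11110000

predicate = 11110000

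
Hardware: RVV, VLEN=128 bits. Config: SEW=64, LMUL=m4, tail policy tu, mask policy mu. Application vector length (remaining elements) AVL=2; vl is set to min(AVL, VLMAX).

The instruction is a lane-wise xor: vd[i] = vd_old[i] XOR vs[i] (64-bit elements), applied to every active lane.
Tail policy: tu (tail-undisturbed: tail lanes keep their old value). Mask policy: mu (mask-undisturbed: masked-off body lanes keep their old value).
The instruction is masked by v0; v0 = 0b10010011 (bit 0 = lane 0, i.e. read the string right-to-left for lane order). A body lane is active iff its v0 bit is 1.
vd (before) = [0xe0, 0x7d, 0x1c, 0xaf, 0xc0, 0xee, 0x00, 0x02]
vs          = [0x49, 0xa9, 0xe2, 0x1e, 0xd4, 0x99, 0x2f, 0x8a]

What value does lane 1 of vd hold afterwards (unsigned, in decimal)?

vd[1] = 212

VLMAX = (128 × 4) / 64 = 8 lanes
vl = min(AVL, VLMAX) = min(2, 8) = 2
[0] xor(0xe0,0x49) = 0xa9
[1] xor(0x7d,0xa9) = 0xd4
[2] tail/keep = 0x1c
[3] tail/keep = 0xaf
[4] tail/keep = 0xc0
[5] tail/keep = 0xee
[6] tail/keep = 0x00
[7] tail/keep = 0x02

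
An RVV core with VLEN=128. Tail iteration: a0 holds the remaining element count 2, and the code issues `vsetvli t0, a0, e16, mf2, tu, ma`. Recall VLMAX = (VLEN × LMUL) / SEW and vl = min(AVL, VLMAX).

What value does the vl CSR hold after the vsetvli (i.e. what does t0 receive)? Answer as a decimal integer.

vl = 2

VLMAX = (128 × 1/2) / 16 = 4 lanes
vl = min(AVL, VLMAX) = min(2, 4) = 2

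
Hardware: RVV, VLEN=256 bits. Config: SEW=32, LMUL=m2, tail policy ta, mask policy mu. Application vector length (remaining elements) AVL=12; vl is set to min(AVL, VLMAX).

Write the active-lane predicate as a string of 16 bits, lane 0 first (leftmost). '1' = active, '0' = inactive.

predicate = 1111111111110000

VLMAX = (256 × 2) / 32 = 16 lanes
vl ← min(12, 16) = 12
bits (lane 0 leftmost): 1111111111110000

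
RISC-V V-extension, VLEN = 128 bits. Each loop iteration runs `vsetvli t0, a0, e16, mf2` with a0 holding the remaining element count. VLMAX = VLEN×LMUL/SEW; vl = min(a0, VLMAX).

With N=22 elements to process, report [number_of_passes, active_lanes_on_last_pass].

[iterations, last_vl] = [6, 2]

VLMAX = VLEN×LMUL/SEW = 128×1/2/16 = 4
iterations = ceil(22/4) = 6; final-pass vl = 2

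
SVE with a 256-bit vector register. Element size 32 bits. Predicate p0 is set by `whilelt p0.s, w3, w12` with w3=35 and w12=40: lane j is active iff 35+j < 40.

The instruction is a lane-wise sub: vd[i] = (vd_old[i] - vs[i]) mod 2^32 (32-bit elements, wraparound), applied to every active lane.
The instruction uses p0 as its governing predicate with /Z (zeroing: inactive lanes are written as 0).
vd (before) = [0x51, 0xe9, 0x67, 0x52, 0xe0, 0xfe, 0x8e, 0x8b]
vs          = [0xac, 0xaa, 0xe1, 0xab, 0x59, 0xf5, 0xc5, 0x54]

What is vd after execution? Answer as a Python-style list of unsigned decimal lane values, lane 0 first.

lane count: 256 div 32 = 8
p0[j] = (35+j < 40); true for j=0..4 → 5 lanes set
lane  0: sub(0x51,0xac) ⇒ 0xffffffa5
lane  1: sub(0xe9,0xaa) ⇒ 0x3f
lane  2: sub(0x67,0xe1) ⇒ 0xffffff86
lane  3: sub(0x52,0xab) ⇒ 0xffffffa7
lane  4: sub(0xe0,0x59) ⇒ 0x87
lane  5: tail/zero ⇒ 0x00
lane  6: tail/zero ⇒ 0x00
lane  7: tail/zero ⇒ 0x00

vd = [4294967205, 63, 4294967174, 4294967207, 135, 0, 0, 0]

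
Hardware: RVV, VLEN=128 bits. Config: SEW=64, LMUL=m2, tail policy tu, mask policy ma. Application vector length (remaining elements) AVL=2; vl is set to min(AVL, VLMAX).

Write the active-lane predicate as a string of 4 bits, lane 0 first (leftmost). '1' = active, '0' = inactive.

lanes per group: 128·2/64 = 4
vl = min(AVL, VLMAX) = min(2, 4) = 2
bits (lane 0 leftmost): 1100

predicate = 1100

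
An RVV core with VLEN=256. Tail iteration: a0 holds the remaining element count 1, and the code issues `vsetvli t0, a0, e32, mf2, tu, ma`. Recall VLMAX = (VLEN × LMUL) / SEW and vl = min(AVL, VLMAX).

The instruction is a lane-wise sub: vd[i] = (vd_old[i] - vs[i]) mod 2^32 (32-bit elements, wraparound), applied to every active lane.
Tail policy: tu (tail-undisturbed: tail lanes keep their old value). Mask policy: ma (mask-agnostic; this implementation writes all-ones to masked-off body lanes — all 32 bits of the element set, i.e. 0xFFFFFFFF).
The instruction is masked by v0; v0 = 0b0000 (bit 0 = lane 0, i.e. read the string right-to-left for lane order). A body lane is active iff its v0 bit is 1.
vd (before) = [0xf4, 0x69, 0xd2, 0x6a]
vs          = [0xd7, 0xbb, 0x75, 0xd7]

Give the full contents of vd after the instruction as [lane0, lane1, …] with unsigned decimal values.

vd = [4294967295, 105, 210, 106]

VLMAX = VLEN×LMUL/SEW = 256×1/2/32 = 4
vl ← min(1, 4) = 1
vd[0] mask-off/ones -> 0xffffffff
vd[1] tail/keep -> 0x69
vd[2] tail/keep -> 0xd2
vd[3] tail/keep -> 0x6a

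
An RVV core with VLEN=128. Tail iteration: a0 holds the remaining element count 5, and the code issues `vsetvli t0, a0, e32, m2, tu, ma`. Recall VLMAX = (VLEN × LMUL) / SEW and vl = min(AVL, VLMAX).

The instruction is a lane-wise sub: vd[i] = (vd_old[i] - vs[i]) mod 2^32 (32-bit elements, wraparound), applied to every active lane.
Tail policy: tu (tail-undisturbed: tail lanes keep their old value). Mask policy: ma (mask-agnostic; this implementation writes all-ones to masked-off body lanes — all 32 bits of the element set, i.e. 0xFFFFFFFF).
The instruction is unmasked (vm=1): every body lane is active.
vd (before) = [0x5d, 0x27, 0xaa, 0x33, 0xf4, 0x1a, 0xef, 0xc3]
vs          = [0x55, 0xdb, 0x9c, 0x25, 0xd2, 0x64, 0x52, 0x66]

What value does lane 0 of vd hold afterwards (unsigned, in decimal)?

vd[0] = 8

VLMAX = VLEN×LMUL/SEW = 128×2/32 = 8
vl = min(AVL, VLMAX) = min(5, 8) = 5
lane  0: sub(0x5d,0x55) ⇒ 0x08
lane  1: sub(0x27,0xdb) ⇒ 0xffffff4c
lane  2: sub(0xaa,0x9c) ⇒ 0x0e
lane  3: sub(0x33,0x25) ⇒ 0x0e
lane  4: sub(0xf4,0xd2) ⇒ 0x22
lane  5: tail/keep ⇒ 0x1a
lane  6: tail/keep ⇒ 0xef
lane  7: tail/keep ⇒ 0xc3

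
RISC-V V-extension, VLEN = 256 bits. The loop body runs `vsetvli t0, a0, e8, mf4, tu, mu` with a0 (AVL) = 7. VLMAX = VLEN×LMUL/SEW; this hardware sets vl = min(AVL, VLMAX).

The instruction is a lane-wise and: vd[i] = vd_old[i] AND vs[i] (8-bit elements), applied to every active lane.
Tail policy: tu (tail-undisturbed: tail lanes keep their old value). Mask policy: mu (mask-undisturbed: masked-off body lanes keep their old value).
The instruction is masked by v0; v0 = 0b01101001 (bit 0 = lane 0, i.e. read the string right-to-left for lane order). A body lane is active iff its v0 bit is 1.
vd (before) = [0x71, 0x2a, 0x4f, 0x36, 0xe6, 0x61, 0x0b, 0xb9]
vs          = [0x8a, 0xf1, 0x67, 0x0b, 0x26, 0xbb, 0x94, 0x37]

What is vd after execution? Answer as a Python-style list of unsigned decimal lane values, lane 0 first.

vd = [0, 42, 79, 2, 230, 33, 0, 185]

lanes per group: 256·1/4/8 = 8
vl ← min(7, 8) = 7
  i=0: and(0x71,0x8a) → 0
  i=1: mask-off/keep → 42
  i=2: mask-off/keep → 79
  i=3: and(0x36,0x0b) → 2
  i=4: mask-off/keep → 230
  i=5: and(0x61,0xbb) → 33
  i=6: and(0x0b,0x94) → 0
  i=7: tail/keep → 185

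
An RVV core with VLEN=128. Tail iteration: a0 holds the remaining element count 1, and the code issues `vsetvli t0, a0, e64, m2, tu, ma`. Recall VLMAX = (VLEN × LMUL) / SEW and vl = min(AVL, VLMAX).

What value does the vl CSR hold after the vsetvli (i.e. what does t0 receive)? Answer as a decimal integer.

lanes per group: 128·2/64 = 4
vl = min(AVL, VLMAX) = min(1, 4) = 1

vl = 1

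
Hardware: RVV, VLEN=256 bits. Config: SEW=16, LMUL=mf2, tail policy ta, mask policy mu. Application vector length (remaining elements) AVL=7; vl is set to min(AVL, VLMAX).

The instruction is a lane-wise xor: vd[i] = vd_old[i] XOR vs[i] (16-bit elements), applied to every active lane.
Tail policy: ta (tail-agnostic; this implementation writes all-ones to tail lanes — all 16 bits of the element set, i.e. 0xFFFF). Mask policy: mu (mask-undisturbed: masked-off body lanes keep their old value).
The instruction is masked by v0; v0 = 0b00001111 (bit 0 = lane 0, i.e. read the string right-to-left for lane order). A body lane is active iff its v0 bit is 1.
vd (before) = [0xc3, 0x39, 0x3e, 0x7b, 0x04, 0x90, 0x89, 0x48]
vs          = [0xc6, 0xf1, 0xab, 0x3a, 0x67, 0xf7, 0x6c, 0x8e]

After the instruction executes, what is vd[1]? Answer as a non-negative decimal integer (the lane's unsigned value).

vd[1] = 200

VLMAX = VLEN×LMUL/SEW = 256×1/2/16 = 8
vl = min(AVL, VLMAX) = min(7, 8) = 7
  i=0: xor(0xc3,0xc6) → 5
  i=1: xor(0x39,0xf1) → 200
  i=2: xor(0x3e,0xab) → 149
  i=3: xor(0x7b,0x3a) → 65
  i=4: mask-off/keep → 4
  i=5: mask-off/keep → 144
  i=6: mask-off/keep → 137
  i=7: tail/ones → 65535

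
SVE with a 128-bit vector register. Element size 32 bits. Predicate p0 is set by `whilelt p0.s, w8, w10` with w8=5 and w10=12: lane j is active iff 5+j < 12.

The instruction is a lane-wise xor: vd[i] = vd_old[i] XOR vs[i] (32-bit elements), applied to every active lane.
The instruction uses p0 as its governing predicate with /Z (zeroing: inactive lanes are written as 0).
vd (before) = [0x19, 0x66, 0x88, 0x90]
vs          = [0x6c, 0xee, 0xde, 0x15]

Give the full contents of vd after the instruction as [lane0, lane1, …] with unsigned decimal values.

register lanes = 128/32 = 4
whilelt: lane j active iff 5+j < 12 → j < 7 → 4 active
  i=0: xor(0x19,0x6c) → 117
  i=1: xor(0x66,0xee) → 136
  i=2: xor(0x88,0xde) → 86
  i=3: xor(0x90,0x15) → 133

vd = [117, 136, 86, 133]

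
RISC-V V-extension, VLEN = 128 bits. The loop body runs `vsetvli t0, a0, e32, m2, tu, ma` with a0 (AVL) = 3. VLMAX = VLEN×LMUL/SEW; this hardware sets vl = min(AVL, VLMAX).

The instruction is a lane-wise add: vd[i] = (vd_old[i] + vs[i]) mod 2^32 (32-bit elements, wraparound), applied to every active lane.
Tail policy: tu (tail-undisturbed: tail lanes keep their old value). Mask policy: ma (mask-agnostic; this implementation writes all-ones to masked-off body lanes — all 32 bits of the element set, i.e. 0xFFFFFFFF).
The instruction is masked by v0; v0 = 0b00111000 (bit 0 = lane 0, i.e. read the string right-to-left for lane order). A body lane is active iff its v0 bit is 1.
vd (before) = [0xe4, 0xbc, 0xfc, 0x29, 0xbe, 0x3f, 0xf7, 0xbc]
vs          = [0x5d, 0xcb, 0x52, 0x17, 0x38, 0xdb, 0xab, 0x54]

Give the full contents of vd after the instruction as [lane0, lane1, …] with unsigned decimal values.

vd = [4294967295, 4294967295, 4294967295, 41, 190, 63, 247, 188]

VLMAX = VLEN×LMUL/SEW = 128×2/32 = 8
AVL=3 ≤ VLMAX=8, so vl = 3
[0] mask-off/ones = 0xffffffff
[1] mask-off/ones = 0xffffffff
[2] mask-off/ones = 0xffffffff
[3] tail/keep = 0x29
[4] tail/keep = 0xbe
[5] tail/keep = 0x3f
[6] tail/keep = 0xf7
[7] tail/keep = 0xbc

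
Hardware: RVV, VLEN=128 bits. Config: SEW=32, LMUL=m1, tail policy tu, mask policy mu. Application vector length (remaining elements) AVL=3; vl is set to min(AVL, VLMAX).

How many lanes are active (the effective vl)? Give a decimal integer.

vl = 3

VLMAX = (128 × 1) / 32 = 4 lanes
vl = min(AVL, VLMAX) = min(3, 4) = 3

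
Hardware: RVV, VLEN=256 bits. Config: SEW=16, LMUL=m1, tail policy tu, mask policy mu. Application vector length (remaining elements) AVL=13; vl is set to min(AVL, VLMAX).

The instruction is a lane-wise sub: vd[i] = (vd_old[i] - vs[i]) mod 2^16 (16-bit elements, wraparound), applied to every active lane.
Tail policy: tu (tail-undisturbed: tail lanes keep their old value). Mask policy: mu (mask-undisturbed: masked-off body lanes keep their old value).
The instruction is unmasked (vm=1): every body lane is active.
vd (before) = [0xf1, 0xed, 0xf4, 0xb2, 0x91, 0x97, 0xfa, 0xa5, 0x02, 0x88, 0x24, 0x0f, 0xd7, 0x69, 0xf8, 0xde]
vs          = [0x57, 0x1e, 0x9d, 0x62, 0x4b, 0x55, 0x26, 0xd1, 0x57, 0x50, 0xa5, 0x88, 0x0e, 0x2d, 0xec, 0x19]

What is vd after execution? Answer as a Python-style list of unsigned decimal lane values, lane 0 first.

VLMAX = (256 × 1) / 16 = 16 lanes
AVL=13 ≤ VLMAX=16, so vl = 13
vd[0] sub(0xf1,0x57) -> 0x9a
vd[1] sub(0xed,0x1e) -> 0xcf
vd[2] sub(0xf4,0x9d) -> 0x57
vd[3] sub(0xb2,0x62) -> 0x50
vd[4] sub(0x91,0x4b) -> 0x46
vd[5] sub(0x97,0x55) -> 0x42
vd[6] sub(0xfa,0x26) -> 0xd4
vd[7] sub(0xa5,0xd1) -> 0xffd4
vd[8] sub(0x02,0x57) -> 0xffab
vd[9] sub(0x88,0x50) -> 0x38
vd[10] sub(0x24,0xa5) -> 0xff7f
vd[11] sub(0x0f,0x88) -> 0xff87
vd[12] sub(0xd7,0x0e) -> 0xc9
vd[13] tail/keep -> 0x69
vd[14] tail/keep -> 0xf8
vd[15] tail/keep -> 0xde

vd = [154, 207, 87, 80, 70, 66, 212, 65492, 65451, 56, 65407, 65415, 201, 105, 248, 222]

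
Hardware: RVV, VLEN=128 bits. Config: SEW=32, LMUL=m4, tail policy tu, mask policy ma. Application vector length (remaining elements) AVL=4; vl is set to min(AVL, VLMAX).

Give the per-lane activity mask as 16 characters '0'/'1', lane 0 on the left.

predicate = 1111000000000000

VLMAX = (128 × 4) / 32 = 16 lanes
vl = min(AVL, VLMAX) = min(4, 16) = 4
bits (lane 0 leftmost): 1111000000000000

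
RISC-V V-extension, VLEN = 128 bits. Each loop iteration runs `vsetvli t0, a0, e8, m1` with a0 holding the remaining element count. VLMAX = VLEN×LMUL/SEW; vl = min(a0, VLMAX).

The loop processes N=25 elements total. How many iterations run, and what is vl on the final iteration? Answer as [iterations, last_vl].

[iterations, last_vl] = [2, 9]

VLMAX = VLEN×LMUL/SEW = 128×1/8 = 16
iterations = ceil(25/16) = 2; final-pass vl = 9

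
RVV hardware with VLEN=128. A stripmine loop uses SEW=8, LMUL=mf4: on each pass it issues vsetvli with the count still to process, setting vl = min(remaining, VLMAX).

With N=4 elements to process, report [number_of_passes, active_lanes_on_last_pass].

VLMAX = (128 × 1/4) / 8 = 4 lanes
N=4: ⌈4/4⌉ = 1 iters; last vl = 4 − 0×4 = 4

[iterations, last_vl] = [1, 4]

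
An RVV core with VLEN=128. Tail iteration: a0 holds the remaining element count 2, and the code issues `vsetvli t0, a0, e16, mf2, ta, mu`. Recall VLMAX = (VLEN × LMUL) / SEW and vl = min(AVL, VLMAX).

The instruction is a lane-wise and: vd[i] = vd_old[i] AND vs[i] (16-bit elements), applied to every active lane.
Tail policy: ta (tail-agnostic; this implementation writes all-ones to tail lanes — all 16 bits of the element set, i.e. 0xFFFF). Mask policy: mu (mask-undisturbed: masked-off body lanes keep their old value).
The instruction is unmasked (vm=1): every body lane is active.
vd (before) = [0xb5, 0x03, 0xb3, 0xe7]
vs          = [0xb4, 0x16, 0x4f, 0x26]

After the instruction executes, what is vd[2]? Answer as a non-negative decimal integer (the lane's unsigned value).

lanes per group: 128·1/2/16 = 4
AVL=2 ≤ VLMAX=4, so vl = 2
  i=0: and(0xb5,0xb4) → 180
  i=1: and(0x03,0x16) → 2
  i=2: tail/ones → 65535
  i=3: tail/ones → 65535

vd[2] = 65535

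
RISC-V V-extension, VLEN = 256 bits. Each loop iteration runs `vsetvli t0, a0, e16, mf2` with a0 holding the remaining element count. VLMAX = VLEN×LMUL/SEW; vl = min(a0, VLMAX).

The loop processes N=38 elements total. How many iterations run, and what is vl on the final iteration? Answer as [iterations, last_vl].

[iterations, last_vl] = [5, 6]

VLMAX = VLEN×LMUL/SEW = 256×1/2/16 = 8
N=38: ⌈38/8⌉ = 5 iters; last vl = 38 − 4×8 = 6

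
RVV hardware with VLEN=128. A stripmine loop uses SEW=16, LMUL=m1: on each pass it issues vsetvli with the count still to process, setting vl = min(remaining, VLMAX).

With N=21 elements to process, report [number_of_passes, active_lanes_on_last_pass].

[iterations, last_vl] = [3, 5]

lanes per group: 128·1/16 = 8
N=21: ⌈21/8⌉ = 3 iters; last vl = 21 − 2×8 = 5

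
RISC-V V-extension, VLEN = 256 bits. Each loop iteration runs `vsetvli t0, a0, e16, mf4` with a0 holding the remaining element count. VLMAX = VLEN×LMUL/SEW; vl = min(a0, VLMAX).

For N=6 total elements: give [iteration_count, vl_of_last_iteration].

[iterations, last_vl] = [2, 2]

VLMAX = VLEN×LMUL/SEW = 256×1/4/16 = 4
6 elements at 4/iter → 2 passes, remainder 2 on the last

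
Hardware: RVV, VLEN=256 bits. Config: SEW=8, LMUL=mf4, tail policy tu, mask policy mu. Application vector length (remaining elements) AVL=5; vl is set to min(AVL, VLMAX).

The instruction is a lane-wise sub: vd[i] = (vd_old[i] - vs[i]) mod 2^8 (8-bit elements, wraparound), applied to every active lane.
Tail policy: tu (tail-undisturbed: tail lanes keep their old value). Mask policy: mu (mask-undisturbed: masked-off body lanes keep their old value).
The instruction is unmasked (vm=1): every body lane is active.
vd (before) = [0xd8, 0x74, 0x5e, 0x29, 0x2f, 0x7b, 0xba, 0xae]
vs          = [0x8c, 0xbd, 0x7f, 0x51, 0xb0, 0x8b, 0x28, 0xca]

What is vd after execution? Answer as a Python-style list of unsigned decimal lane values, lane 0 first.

vd = [76, 183, 223, 216, 127, 123, 186, 174]

VLMAX = VLEN×LMUL/SEW = 256×1/4/8 = 8
vl = min(AVL, VLMAX) = min(5, 8) = 5
  i=0: sub(0xd8,0x8c) → 76
  i=1: sub(0x74,0xbd) → 183
  i=2: sub(0x5e,0x7f) → 223
  i=3: sub(0x29,0x51) → 216
  i=4: sub(0x2f,0xb0) → 127
  i=5: tail/keep → 123
  i=6: tail/keep → 186
  i=7: tail/keep → 174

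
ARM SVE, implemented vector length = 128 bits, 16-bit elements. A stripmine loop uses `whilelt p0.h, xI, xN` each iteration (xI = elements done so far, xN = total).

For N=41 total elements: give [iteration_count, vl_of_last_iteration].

[iterations, last_vl] = [6, 1]

lane count: 128 div 16 = 8
N=41: ⌈41/8⌉ = 6 iters; last vl = 41 − 5×8 = 1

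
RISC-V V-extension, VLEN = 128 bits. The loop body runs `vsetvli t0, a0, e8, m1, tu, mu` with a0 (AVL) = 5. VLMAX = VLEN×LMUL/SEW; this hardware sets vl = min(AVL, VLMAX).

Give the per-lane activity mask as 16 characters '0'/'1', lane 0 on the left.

lanes per group: 128·1/8 = 16
AVL=5 ≤ VLMAX=16, so vl = 5
bits (lane 0 leftmost): 1111100000000000

predicate = 1111100000000000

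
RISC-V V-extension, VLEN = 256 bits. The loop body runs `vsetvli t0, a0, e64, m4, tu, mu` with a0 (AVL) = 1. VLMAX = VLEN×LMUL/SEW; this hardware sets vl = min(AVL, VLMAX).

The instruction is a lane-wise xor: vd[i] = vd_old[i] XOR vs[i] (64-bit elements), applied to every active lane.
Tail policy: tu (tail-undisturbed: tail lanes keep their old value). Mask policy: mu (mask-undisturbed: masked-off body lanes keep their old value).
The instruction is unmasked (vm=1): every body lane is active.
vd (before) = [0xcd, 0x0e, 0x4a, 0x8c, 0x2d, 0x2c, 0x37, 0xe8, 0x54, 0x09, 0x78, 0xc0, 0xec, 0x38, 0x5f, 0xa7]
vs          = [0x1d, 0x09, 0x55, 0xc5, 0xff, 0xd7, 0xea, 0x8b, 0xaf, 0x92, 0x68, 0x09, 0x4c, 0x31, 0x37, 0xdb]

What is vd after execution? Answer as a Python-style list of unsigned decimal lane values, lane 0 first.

VLMAX = VLEN×LMUL/SEW = 256×4/64 = 16
vl = min(AVL, VLMAX) = min(1, 16) = 1
[0] xor(0xcd,0x1d) = 0xd0
[1] tail/keep = 0x0e
[2] tail/keep = 0x4a
[3] tail/keep = 0x8c
[4] tail/keep = 0x2d
[5] tail/keep = 0x2c
[6] tail/keep = 0x37
[7] tail/keep = 0xe8
[8] tail/keep = 0x54
[9] tail/keep = 0x09
[10] tail/keep = 0x78
[11] tail/keep = 0xc0
[12] tail/keep = 0xec
[13] tail/keep = 0x38
[14] tail/keep = 0x5f
[15] tail/keep = 0xa7

vd = [208, 14, 74, 140, 45, 44, 55, 232, 84, 9, 120, 192, 236, 56, 95, 167]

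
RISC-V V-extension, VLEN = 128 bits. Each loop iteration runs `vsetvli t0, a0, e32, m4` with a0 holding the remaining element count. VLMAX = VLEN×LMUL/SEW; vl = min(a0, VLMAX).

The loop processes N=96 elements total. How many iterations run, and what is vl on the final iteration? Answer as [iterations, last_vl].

lanes per group: 128·4/32 = 16
iterations = ceil(96/16) = 6; final-pass vl = 16

[iterations, last_vl] = [6, 16]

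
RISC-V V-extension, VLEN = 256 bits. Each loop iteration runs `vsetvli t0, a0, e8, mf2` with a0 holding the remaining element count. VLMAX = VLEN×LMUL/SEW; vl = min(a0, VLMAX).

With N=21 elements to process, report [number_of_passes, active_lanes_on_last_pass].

[iterations, last_vl] = [2, 5]

VLMAX = (256 × 1/2) / 8 = 16 lanes
21 elements at 16/iter → 2 passes, remainder 5 on the last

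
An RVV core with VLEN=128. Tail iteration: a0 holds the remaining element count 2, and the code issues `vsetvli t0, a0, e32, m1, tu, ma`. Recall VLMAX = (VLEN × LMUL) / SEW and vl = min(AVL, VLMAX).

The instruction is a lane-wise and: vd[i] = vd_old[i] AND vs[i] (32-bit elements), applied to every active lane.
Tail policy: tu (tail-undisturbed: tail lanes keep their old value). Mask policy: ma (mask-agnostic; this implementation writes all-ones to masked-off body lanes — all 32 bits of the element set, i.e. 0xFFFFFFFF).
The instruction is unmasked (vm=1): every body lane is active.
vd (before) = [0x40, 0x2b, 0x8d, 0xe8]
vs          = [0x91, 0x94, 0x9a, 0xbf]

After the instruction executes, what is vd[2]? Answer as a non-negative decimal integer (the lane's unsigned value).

vd[2] = 141

VLMAX = VLEN×LMUL/SEW = 128×1/32 = 4
vl ← min(2, 4) = 2
[0] and(0x40,0x91) = 0x00
[1] and(0x2b,0x94) = 0x00
[2] tail/keep = 0x8d
[3] tail/keep = 0xe8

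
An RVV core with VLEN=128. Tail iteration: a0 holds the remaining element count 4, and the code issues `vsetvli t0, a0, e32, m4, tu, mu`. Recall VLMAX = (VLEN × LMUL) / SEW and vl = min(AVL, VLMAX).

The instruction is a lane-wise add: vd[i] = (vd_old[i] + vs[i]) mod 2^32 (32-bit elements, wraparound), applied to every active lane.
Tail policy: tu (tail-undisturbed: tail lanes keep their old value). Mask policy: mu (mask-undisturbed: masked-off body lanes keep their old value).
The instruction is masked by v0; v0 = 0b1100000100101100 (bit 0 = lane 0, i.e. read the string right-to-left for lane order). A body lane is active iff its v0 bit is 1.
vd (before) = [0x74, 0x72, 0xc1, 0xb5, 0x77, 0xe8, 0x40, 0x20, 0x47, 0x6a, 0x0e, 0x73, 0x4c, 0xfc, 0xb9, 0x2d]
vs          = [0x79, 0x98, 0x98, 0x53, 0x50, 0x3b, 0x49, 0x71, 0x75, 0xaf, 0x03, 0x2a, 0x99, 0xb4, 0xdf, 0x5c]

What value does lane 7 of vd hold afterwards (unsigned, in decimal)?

VLMAX = VLEN×LMUL/SEW = 128×4/32 = 16
AVL=4 ≤ VLMAX=16, so vl = 4
[0] mask-off/keep = 0x74
[1] mask-off/keep = 0x72
[2] add(0xc1,0x98) = 0x159
[3] add(0xb5,0x53) = 0x108
[4] tail/keep = 0x77
[5] tail/keep = 0xe8
[6] tail/keep = 0x40
[7] tail/keep = 0x20
[8] tail/keep = 0x47
[9] tail/keep = 0x6a
[10] tail/keep = 0x0e
[11] tail/keep = 0x73
[12] tail/keep = 0x4c
[13] tail/keep = 0xfc
[14] tail/keep = 0xb9
[15] tail/keep = 0x2d

vd[7] = 32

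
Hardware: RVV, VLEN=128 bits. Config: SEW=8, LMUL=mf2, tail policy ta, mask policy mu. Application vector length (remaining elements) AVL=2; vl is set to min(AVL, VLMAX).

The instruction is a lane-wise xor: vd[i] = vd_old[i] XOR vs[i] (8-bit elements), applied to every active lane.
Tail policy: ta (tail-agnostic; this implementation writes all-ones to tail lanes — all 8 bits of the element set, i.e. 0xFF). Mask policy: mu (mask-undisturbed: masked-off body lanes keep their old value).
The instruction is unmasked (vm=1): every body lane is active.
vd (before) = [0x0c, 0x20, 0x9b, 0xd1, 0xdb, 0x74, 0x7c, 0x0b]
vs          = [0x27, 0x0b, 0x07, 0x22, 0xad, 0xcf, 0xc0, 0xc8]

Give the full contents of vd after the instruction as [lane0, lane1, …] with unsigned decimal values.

VLMAX = (128 × 1/2) / 8 = 8 lanes
AVL=2 ≤ VLMAX=8, so vl = 2
vd[0] xor(0x0c,0x27) -> 0x2b
vd[1] xor(0x20,0x0b) -> 0x2b
vd[2] tail/ones -> 0xff
vd[3] tail/ones -> 0xff
vd[4] tail/ones -> 0xff
vd[5] tail/ones -> 0xff
vd[6] tail/ones -> 0xff
vd[7] tail/ones -> 0xff

vd = [43, 43, 255, 255, 255, 255, 255, 255]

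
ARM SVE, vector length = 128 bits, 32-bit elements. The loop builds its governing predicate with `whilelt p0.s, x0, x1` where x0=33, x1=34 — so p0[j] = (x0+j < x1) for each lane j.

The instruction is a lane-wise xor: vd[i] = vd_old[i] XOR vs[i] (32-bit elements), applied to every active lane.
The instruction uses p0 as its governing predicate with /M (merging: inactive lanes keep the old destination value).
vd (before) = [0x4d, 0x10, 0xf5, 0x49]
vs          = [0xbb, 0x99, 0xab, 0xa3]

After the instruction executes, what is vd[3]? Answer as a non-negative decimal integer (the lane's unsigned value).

register lanes = 128/32 = 4
active while 33+j < 34, i.e. j ∈ [0,1) capped at 4 ⇒ 1
[0] xor(0x4d,0xbb) = 0xf6
[1] tail/keep = 0x10
[2] tail/keep = 0xf5
[3] tail/keep = 0x49

vd[3] = 73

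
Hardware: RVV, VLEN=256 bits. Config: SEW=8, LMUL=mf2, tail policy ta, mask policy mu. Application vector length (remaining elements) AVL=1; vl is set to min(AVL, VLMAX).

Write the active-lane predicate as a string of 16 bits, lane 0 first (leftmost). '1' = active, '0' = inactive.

predicate = 1000000000000000

VLMAX = (256 × 1/2) / 8 = 16 lanes
vl = min(AVL, VLMAX) = min(1, 16) = 1
bits (lane 0 leftmost): 1000000000000000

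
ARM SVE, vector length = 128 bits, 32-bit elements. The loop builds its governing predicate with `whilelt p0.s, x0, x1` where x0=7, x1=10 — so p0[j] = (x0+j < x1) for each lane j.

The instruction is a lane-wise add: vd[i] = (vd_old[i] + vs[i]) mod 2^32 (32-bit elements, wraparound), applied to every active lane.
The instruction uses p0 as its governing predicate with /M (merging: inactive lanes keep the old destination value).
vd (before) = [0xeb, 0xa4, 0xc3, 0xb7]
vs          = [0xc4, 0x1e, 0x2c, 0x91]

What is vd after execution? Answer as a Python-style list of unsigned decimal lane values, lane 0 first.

lane count: 128 div 32 = 4
whilelt: lane j active iff 7+j < 10 → j < 3 → 3 active
[0] add(0xeb,0xc4) = 0x1af
[1] add(0xa4,0x1e) = 0xc2
[2] add(0xc3,0x2c) = 0xef
[3] tail/keep = 0xb7

vd = [431, 194, 239, 183]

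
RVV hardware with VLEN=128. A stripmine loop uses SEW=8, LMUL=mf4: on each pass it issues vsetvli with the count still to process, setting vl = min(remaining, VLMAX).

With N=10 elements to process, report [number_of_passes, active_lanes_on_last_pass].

[iterations, last_vl] = [3, 2]

VLMAX = VLEN×LMUL/SEW = 128×1/4/8 = 4
N=10: ⌈10/4⌉ = 3 iters; last vl = 10 − 2×4 = 2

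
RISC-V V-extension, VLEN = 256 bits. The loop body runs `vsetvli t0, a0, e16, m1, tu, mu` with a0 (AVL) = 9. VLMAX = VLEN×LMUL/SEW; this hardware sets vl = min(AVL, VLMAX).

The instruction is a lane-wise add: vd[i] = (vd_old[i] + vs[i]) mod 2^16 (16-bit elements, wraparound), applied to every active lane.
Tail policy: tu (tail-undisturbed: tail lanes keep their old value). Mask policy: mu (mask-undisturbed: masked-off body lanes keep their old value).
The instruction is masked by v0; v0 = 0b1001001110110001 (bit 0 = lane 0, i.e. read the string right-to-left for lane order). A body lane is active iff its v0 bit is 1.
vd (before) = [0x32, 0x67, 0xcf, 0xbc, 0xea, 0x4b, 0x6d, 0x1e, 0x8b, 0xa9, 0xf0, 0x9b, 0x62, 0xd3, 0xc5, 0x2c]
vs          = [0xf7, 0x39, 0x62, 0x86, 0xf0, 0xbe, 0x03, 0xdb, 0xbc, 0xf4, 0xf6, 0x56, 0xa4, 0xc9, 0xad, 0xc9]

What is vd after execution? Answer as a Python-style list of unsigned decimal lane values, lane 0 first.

vd = [297, 103, 207, 188, 474, 265, 109, 249, 327, 169, 240, 155, 98, 211, 197, 44]

VLMAX = VLEN×LMUL/SEW = 256×1/16 = 16
vl ← min(9, 16) = 9
  i=0: add(0x32,0xf7) → 297
  i=1: mask-off/keep → 103
  i=2: mask-off/keep → 207
  i=3: mask-off/keep → 188
  i=4: add(0xea,0xf0) → 474
  i=5: add(0x4b,0xbe) → 265
  i=6: mask-off/keep → 109
  i=7: add(0x1e,0xdb) → 249
  i=8: add(0x8b,0xbc) → 327
  i=9: tail/keep → 169
  i=10: tail/keep → 240
  i=11: tail/keep → 155
  i=12: tail/keep → 98
  i=13: tail/keep → 211
  i=14: tail/keep → 197
  i=15: tail/keep → 44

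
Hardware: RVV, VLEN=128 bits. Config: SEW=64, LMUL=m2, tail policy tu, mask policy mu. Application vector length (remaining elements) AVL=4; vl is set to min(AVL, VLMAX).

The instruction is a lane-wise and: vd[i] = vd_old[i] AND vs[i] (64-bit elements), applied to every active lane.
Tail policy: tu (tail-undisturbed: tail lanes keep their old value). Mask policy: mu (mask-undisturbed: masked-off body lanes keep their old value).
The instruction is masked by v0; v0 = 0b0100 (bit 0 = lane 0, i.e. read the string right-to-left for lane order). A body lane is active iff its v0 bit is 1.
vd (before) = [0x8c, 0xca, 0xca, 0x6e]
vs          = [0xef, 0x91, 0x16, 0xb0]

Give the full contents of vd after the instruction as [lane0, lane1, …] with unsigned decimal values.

lanes per group: 128·2/64 = 4
vl = min(AVL, VLMAX) = min(4, 4) = 4
lane  0: mask-off/keep ⇒ 0x8c
lane  1: mask-off/keep ⇒ 0xca
lane  2: and(0xca,0x16) ⇒ 0x02
lane  3: mask-off/keep ⇒ 0x6e

vd = [140, 202, 2, 110]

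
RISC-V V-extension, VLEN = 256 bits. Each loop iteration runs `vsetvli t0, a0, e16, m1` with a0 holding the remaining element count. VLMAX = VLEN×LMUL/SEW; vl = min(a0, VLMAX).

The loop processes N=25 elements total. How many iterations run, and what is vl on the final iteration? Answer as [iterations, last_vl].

[iterations, last_vl] = [2, 9]

lanes per group: 256·1/16 = 16
iterations = ceil(25/16) = 2; final-pass vl = 9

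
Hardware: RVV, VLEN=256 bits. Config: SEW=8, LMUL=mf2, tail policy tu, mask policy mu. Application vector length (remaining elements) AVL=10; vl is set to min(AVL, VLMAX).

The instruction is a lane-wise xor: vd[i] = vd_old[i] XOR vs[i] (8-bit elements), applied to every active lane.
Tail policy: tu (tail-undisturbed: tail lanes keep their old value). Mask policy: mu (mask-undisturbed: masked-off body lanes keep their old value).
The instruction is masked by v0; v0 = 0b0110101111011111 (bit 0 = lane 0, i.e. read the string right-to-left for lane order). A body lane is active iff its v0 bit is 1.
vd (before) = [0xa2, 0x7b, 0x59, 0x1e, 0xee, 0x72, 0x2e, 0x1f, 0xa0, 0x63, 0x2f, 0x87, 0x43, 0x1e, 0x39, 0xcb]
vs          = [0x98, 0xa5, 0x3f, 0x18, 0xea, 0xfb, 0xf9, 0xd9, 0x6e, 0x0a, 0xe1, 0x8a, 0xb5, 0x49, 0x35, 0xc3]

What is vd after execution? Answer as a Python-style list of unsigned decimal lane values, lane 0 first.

vd = [58, 222, 102, 6, 4, 114, 215, 198, 206, 105, 47, 135, 67, 30, 57, 203]

VLMAX = (256 × 1/2) / 8 = 16 lanes
vl ← min(10, 16) = 10
lane  0: xor(0xa2,0x98) ⇒ 0x3a
lane  1: xor(0x7b,0xa5) ⇒ 0xde
lane  2: xor(0x59,0x3f) ⇒ 0x66
lane  3: xor(0x1e,0x18) ⇒ 0x06
lane  4: xor(0xee,0xea) ⇒ 0x04
lane  5: mask-off/keep ⇒ 0x72
lane  6: xor(0x2e,0xf9) ⇒ 0xd7
lane  7: xor(0x1f,0xd9) ⇒ 0xc6
lane  8: xor(0xa0,0x6e) ⇒ 0xce
lane  9: xor(0x63,0x0a) ⇒ 0x69
lane 10: tail/keep ⇒ 0x2f
lane 11: tail/keep ⇒ 0x87
lane 12: tail/keep ⇒ 0x43
lane 13: tail/keep ⇒ 0x1e
lane 14: tail/keep ⇒ 0x39
lane 15: tail/keep ⇒ 0xcb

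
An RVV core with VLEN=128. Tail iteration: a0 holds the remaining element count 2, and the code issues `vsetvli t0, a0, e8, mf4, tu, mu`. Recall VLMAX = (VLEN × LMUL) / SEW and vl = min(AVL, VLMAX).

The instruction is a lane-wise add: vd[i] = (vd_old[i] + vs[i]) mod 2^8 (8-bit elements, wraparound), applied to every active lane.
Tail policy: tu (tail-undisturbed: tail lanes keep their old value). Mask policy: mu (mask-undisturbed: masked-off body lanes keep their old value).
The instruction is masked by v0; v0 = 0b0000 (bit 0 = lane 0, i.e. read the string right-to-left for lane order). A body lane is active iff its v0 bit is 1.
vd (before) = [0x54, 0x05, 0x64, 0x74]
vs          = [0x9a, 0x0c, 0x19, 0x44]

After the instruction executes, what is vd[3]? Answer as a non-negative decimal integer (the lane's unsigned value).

vd[3] = 116

VLMAX = (128 × 1/4) / 8 = 4 lanes
vl = min(AVL, VLMAX) = min(2, 4) = 2
lane  0: mask-off/keep ⇒ 0x54
lane  1: mask-off/keep ⇒ 0x05
lane  2: tail/keep ⇒ 0x64
lane  3: tail/keep ⇒ 0x74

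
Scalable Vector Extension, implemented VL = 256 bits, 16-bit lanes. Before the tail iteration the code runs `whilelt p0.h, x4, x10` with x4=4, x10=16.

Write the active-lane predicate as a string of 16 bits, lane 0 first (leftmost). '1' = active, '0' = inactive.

predicate = 1111111111110000

256-bit reg / 16-bit elem → 16 lanes
whilelt: lane j active iff 4+j < 16 → j < 12 → 12 active
bits (lane 0 leftmost): 1111111111110000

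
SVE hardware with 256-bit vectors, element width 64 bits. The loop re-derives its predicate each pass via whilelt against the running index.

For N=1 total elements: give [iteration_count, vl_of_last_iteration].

lane count: 256 div 64 = 4
iterations = ceil(1/4) = 1; final-pass vl = 1

[iterations, last_vl] = [1, 1]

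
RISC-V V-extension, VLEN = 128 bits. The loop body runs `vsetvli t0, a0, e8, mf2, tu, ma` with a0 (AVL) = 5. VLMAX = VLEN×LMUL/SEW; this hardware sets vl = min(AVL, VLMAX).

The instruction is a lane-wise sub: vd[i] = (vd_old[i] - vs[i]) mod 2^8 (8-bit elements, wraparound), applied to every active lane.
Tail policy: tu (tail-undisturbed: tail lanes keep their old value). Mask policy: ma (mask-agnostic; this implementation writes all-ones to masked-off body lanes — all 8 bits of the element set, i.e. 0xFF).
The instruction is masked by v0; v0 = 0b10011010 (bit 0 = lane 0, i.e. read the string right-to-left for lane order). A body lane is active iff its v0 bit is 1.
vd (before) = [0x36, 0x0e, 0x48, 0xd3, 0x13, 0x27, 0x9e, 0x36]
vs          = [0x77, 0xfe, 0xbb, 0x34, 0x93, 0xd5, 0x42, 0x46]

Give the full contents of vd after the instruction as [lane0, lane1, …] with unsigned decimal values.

VLMAX = VLEN×LMUL/SEW = 128×1/2/8 = 8
vl = min(AVL, VLMAX) = min(5, 8) = 5
lane  0: mask-off/ones ⇒ 0xff
lane  1: sub(0x0e,0xfe) ⇒ 0x10
lane  2: mask-off/ones ⇒ 0xff
lane  3: sub(0xd3,0x34) ⇒ 0x9f
lane  4: sub(0x13,0x93) ⇒ 0x80
lane  5: tail/keep ⇒ 0x27
lane  6: tail/keep ⇒ 0x9e
lane  7: tail/keep ⇒ 0x36

vd = [255, 16, 255, 159, 128, 39, 158, 54]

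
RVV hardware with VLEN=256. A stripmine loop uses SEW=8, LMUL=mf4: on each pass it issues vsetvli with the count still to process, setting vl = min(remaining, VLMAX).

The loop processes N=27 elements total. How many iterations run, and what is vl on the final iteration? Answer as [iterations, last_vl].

VLMAX = (256 × 1/4) / 8 = 8 lanes
27 elements at 8/iter → 4 passes, remainder 3 on the last

[iterations, last_vl] = [4, 3]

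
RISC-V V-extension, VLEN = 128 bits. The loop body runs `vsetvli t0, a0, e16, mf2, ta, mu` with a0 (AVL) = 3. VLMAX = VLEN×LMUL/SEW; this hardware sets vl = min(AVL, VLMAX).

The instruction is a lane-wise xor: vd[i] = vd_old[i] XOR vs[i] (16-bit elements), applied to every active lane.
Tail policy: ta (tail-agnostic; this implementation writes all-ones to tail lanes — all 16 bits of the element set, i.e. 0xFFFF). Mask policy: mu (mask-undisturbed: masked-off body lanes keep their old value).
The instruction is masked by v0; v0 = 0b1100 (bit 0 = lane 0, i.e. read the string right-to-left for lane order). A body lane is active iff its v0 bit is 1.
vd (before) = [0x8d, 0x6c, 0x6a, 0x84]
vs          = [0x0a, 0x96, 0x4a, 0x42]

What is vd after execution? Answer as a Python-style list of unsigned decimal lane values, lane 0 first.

lanes per group: 128·1/2/16 = 4
vl ← min(3, 4) = 3
[0] mask-off/keep = 0x8d
[1] mask-off/keep = 0x6c
[2] xor(0x6a,0x4a) = 0x20
[3] tail/ones = 0xffff

vd = [141, 108, 32, 65535]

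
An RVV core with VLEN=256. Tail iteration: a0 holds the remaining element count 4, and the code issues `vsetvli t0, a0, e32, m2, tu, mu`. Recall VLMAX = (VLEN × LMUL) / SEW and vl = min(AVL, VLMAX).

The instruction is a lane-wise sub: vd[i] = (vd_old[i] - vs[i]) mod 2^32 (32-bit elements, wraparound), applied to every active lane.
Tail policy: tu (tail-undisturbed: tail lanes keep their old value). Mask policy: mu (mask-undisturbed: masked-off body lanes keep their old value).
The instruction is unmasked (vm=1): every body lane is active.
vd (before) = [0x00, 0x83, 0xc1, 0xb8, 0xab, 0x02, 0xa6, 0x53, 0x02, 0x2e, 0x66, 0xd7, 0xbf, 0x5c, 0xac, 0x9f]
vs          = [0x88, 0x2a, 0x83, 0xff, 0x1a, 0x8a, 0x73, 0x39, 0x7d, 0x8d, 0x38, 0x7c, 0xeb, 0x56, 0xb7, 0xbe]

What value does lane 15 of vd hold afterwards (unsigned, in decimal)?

lanes per group: 256·2/32 = 16
vl ← min(4, 16) = 4
lane  0: sub(0x00,0x88) ⇒ 0xffffff78
lane  1: sub(0x83,0x2a) ⇒ 0x59
lane  2: sub(0xc1,0x83) ⇒ 0x3e
lane  3: sub(0xb8,0xff) ⇒ 0xffffffb9
lane  4: tail/keep ⇒ 0xab
lane  5: tail/keep ⇒ 0x02
lane  6: tail/keep ⇒ 0xa6
lane  7: tail/keep ⇒ 0x53
lane  8: tail/keep ⇒ 0x02
lane  9: tail/keep ⇒ 0x2e
lane 10: tail/keep ⇒ 0x66
lane 11: tail/keep ⇒ 0xd7
lane 12: tail/keep ⇒ 0xbf
lane 13: tail/keep ⇒ 0x5c
lane 14: tail/keep ⇒ 0xac
lane 15: tail/keep ⇒ 0x9f

vd[15] = 159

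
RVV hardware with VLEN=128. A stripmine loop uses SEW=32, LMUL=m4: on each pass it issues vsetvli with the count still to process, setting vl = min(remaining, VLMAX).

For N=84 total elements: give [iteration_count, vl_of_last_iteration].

VLMAX = (128 × 4) / 32 = 16 lanes
84 elements at 16/iter → 6 passes, remainder 4 on the last

[iterations, last_vl] = [6, 4]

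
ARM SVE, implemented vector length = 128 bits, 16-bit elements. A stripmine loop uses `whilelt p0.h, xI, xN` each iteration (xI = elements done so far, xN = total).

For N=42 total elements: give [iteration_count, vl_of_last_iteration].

[iterations, last_vl] = [6, 2]

lane count: 128 div 16 = 8
N=42: ⌈42/8⌉ = 6 iters; last vl = 42 − 5×8 = 2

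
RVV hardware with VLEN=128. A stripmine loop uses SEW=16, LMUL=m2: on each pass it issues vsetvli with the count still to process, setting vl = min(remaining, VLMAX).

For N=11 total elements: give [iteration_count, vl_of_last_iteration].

VLMAX = VLEN×LMUL/SEW = 128×2/16 = 16
N=11: ⌈11/16⌉ = 1 iters; last vl = 11 − 0×16 = 11

[iterations, last_vl] = [1, 11]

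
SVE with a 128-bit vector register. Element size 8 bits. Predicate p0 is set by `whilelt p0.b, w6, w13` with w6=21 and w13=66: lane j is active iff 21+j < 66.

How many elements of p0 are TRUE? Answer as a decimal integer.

lane count: 128 div 8 = 16
active while 21+j < 66, i.e. j ∈ [0,45) capped at 16 ⇒ 16

vl = 16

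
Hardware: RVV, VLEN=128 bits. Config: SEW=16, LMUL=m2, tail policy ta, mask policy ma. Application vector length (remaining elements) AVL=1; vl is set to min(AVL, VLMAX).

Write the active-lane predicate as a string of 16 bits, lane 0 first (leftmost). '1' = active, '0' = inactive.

predicate = 1000000000000000

VLMAX = (128 × 2) / 16 = 16 lanes
AVL=1 ≤ VLMAX=16, so vl = 1
bits (lane 0 leftmost): 1000000000000000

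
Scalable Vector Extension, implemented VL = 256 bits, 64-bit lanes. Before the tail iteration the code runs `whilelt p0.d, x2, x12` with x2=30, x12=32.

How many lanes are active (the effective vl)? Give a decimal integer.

register lanes = 256/64 = 4
whilelt: lane j active iff 30+j < 32 → j < 2 → 2 active

vl = 2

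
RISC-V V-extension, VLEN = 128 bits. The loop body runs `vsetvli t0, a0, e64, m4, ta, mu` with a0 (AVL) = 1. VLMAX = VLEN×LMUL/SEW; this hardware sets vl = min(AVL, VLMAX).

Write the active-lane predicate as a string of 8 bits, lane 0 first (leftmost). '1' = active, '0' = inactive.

predicate = 10000000

VLMAX = VLEN×LMUL/SEW = 128×4/64 = 8
vl ← min(1, 8) = 1
bits (lane 0 leftmost): 10000000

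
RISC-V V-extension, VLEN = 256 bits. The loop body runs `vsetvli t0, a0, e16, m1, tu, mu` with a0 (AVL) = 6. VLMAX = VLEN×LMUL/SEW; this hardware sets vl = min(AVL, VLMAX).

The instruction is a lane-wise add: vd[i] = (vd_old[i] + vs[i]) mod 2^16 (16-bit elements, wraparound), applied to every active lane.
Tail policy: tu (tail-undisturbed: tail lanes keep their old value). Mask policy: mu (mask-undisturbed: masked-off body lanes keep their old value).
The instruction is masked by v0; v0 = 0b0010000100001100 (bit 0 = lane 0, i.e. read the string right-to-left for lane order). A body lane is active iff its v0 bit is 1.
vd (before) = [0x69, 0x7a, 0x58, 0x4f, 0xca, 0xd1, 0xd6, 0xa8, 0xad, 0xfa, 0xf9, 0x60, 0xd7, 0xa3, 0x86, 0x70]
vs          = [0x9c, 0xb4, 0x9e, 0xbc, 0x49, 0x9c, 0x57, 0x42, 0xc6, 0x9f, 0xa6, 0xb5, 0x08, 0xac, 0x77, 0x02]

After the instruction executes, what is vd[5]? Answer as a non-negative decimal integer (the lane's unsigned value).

vd[5] = 209

lanes per group: 256·1/16 = 16
AVL=6 ≤ VLMAX=16, so vl = 6
  i=0: mask-off/keep → 105
  i=1: mask-off/keep → 122
  i=2: add(0x58,0x9e) → 246
  i=3: add(0x4f,0xbc) → 267
  i=4: mask-off/keep → 202
  i=5: mask-off/keep → 209
  i=6: tail/keep → 214
  i=7: tail/keep → 168
  i=8: tail/keep → 173
  i=9: tail/keep → 250
  i=10: tail/keep → 249
  i=11: tail/keep → 96
  i=12: tail/keep → 215
  i=13: tail/keep → 163
  i=14: tail/keep → 134
  i=15: tail/keep → 112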